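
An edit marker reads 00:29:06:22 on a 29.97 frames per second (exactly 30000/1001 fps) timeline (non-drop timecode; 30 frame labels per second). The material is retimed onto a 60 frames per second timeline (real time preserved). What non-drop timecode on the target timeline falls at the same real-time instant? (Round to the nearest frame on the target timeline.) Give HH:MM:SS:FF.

00:29:08:29

Source frame index: (0×3600 + 29×60 + 6) × 30 + 22 = 52402.
Real time: 52402 / (30000/1001) = 26227201/15000 s.
Target frame: (26227201/15000) × (60) = 26227201/250 ≈ 104908.804 → 104909.
At 60 labels/s: frame 104909 → 00:29:08:29.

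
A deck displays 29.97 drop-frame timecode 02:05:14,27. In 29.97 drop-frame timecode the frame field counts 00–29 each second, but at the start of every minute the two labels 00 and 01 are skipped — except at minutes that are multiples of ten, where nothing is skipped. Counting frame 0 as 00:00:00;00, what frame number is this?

225221

As if non-drop at 30 labels/s: (2 × 3600 + 5 × 60 + 14) × 30 + 27 = 225447.
Minute boundaries passed: 125; those not divisible by 10: 125 − 12 = 113; dropped labels = 2 × 113 = 226.
Actual frame index = 225447 − 226 = 225221.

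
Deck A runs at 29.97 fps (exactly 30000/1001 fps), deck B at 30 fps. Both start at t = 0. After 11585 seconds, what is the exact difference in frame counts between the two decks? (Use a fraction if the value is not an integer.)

49650/143 frames

A emits 30000/1001 × 11585 = 49650000/143 frames; B emits 30 × 11585 = 347550.
Difference = 49650/143 frames (≈ 347.2028); B is ahead of A.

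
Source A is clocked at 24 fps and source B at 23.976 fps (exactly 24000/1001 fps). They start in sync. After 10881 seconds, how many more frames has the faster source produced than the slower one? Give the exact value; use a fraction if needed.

A emits 24 × 10881 = 261144 frames; B emits 24000/1001 × 10881 = 20088000/77.
Difference = 20088/77 frames (≈ 260.8831); B is behind A.

20088/77 frames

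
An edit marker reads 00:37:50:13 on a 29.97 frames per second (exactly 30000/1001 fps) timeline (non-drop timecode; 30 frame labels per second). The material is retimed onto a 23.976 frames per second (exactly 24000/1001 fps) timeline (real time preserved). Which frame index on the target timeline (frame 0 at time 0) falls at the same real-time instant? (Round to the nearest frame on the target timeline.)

Source frame index: (0×3600 + 37×60 + 50) × 30 + 13 = 68113.
Real time: 68113 / (30000/1001) = 68181113/30000 s.
Target frame: (68181113/30000) × (24000/1001) = 272452/5 ≈ 54490.400 → 54490.

frame 54490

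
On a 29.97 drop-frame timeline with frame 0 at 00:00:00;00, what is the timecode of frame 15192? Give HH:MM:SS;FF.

Ten DF minutes hold 17982 frames, so frame 15192 lies in block 0 (frames 0–17981) with 15192 frames into that block.
The block's first minute is 1800 frames and the rest 1798 each; 15192 frames reaches minute 8, so 0 × 18 + 8 × 2 = 16 labels have been skipped so far.
Adding those back, label number 15192 + 16 = 15208 at 30 labels/s is 506 s + 28 f = 0 h 8 min 26 s frame 28, i.e. 00:08:26;28.

00:08:26;28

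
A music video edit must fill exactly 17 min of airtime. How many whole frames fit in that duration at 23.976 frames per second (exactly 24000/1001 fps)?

24455 frames

17 min = 1020 s.
Frames = 1020 × 24000/1001 = 24480000/1001 ≈ 24455.5445.
Complete frames: 24455.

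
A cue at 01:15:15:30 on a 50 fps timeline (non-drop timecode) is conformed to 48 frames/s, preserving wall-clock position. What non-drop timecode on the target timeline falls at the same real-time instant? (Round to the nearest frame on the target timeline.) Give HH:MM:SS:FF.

01:15:15:29

Source frame index: (1×3600 + 15×60 + 15) × 50 + 30 = 225780.
Real time: 225780 / (50) = 22578/5 s.
Target frame: (22578/5) × (48) = 1083744/5 ≈ 216748.800 → 216749.
At 48 labels/s: frame 216749 → 01:15:15:29.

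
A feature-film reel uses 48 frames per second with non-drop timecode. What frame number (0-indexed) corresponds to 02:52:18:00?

Total seconds to the label: (2 × 3600 + 52 × 60 + 18) = 10338.
Frame index = 10338 × 48 + 0 = 496224.

frame 496224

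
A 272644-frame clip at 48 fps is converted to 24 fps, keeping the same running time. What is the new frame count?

Target frames = source frames × (target rate / source rate) = 272644 × (24)/(48) = 272644 × 1/2 = 136322.

136322 frames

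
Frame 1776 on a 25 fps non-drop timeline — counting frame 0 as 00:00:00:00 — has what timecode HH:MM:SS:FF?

00:01:11:01

1776 ÷ 25 = 71 full seconds, remainder 1 frame.
71 s = 0 h 1 min 11 s.
Timecode: 00:01:11:01.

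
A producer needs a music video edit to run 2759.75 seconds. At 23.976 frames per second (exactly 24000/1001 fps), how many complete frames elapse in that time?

66167 frames

Frames = 2759.75 × 24000/1001 = 9462000/143 ≈ 66167.8322.
Complete frames: 66167.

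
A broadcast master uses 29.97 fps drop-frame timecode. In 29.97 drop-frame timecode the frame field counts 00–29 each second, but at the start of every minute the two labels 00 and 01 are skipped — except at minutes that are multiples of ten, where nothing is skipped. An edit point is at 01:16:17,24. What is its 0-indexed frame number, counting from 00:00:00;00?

Complete 10-minute blocks: 7, each 17982 frames → 125874.
Remaining 6 whole minutes in the current block: 1800 + 5 × 1798 = 10790 frames.
Within the current minute: 17 × 30 + 24 − 2 = 532 (labels ;00/;01 skipped at this minute). Total = 125874 + 10790 + 532 = 137196.

137196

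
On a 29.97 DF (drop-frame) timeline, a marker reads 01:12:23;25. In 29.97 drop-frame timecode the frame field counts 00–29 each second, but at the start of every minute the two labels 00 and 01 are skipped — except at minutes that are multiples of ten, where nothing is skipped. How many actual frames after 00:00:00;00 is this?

130185

As if non-drop at 30 labels/s: (1 × 3600 + 12 × 60 + 23) × 30 + 25 = 130315.
Minute boundaries passed: 72; those not divisible by 10: 72 − 7 = 65; dropped labels = 2 × 65 = 130.
Actual frame index = 130315 − 130 = 130185.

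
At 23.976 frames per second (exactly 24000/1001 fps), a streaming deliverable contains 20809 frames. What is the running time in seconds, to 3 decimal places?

Running time = 20809 × 1001/24000 = 20829809/24000 s ≈ 867.909 s.

867.909 seconds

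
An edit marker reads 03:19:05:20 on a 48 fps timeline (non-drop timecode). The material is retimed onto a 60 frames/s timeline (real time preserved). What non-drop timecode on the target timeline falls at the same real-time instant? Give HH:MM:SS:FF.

03:19:05:25

Source frame index: (3×3600 + 19×60 + 5) × 48 + 20 = 573380.
Real time: 573380 / (48) = 143345/12 s.
Target frame: (143345/12) × (60) = 716725.
At 60 labels/s: frame 716725 → 03:19:05:25.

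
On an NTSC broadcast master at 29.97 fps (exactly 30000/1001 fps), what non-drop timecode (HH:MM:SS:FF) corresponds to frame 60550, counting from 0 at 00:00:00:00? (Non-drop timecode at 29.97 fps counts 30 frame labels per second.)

60550 ÷ 30 = 2018 full seconds, remainder 10 frames.
2018 s = 0 h 33 min 38 s.
Timecode: 00:33:38:10.

00:33:38:10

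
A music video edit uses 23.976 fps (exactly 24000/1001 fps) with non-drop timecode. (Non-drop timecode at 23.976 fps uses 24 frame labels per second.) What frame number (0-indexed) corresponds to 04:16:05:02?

Total seconds to the label: (4 × 3600 + 16 × 60 + 5) = 15365.
Frame index = 15365 × 24 + 2 = 368762.

368762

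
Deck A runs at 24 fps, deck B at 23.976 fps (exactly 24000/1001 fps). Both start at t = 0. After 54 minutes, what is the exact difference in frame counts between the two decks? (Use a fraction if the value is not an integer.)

54 min = 3240 s.
A emits 24 × 3240 = 77760 frames; B emits 24000/1001 × 3240 = 77760000/1001.
Difference = 77760/1001 frames (≈ 77.6823); B is behind A.

77760/1001 frames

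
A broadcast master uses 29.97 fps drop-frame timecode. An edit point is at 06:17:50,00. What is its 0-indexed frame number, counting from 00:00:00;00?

Complete 10-minute blocks: 37, each 17982 frames → 665334.
Remaining 7 whole minutes in the current block: 1800 + 6 × 1798 = 12588 frames.
Within the current minute: 50 × 30 + 0 − 2 = 1498 (labels ;00/;01 skipped at this minute). Total = 665334 + 12588 + 1498 = 679420.

679420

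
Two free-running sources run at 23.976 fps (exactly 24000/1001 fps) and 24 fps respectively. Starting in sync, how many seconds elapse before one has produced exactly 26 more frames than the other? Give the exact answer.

The gap grows by |24 − 24000/1001| = 24/1001 frames per second.
Time for a 26-frame gap: 26 ÷ (24/1001) = 13013/12 s.

13013/12 seconds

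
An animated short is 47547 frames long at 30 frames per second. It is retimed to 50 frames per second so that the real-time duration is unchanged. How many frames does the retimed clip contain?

Target frames = source frames × (target rate / source rate) = 47547 × (50)/(30) = 47547 × 5/3 = 79245.

79245 frames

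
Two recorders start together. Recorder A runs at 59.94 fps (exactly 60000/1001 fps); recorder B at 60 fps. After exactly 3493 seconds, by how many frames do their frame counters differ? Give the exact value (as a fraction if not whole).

29940/143 frames

A emits 60000/1001 × 3493 = 29940000/143 frames; B emits 60 × 3493 = 209580.
Difference = 29940/143 frames (≈ 209.3706); B is ahead of A.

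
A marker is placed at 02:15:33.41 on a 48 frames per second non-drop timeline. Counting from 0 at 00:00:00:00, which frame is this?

Total seconds to the label: (2 × 3600 + 15 × 60 + 33) = 8133.
Frame index = 8133 × 48 + 41 = 390425.

frame 390425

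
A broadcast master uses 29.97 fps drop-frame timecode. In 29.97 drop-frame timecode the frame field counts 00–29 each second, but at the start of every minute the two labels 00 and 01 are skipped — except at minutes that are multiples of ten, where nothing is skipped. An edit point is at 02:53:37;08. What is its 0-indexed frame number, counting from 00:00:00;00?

As if non-drop at 30 labels/s: (2 × 3600 + 53 × 60 + 37) × 30 + 8 = 312518.
Minute boundaries passed: 173; those not divisible by 10: 173 − 17 = 156; dropped labels = 2 × 156 = 312.
Actual frame index = 312518 − 312 = 312206.

312206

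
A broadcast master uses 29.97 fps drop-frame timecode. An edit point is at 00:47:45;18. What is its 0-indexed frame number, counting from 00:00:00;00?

As if non-drop at 30 labels/s: (0 × 3600 + 47 × 60 + 45) × 30 + 18 = 85968.
Minute boundaries passed: 47; those not divisible by 10: 47 − 4 = 43; dropped labels = 2 × 43 = 86.
Actual frame index = 85968 − 86 = 85882.

85882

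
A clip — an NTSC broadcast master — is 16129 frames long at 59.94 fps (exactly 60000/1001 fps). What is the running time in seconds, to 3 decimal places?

Running time = 16129 × 1001/60000 = 16145129/60000 s ≈ 269.085 s.

269.085 seconds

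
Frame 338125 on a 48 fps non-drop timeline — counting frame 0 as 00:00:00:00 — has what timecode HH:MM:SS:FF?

01:57:24:13

338125 ÷ 48 = 7044 full seconds, remainder 13 frames.
7044 s = 1 h 57 min 24 s.
Timecode: 01:57:24:13.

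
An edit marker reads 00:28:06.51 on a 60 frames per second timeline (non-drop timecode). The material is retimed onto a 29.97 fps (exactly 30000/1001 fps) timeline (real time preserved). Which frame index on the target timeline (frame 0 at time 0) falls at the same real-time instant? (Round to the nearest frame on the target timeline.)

frame 50555

Source frame index: (0×3600 + 28×60 + 6) × 60 + 51 = 101211.
Real time: 101211 / (60) = 33737/20 s.
Target frame: (33737/20) × (30000/1001) = 4600500/91 ≈ 50554.945 → 50555.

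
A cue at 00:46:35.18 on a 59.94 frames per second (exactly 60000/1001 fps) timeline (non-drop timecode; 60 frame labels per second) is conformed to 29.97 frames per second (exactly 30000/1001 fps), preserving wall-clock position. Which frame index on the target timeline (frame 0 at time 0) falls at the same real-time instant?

Source frame index: (0×3600 + 46×60 + 35) × 60 + 18 = 167718.
Real time: 167718 / (60000/1001) = 27980953/10000 s.
Target frame: (27980953/10000) × (30000/1001) = 83859.

frame 83859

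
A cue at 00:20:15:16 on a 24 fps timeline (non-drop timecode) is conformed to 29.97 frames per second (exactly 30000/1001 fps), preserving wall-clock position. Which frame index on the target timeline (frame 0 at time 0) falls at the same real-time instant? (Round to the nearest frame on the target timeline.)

Source frame index: (0×3600 + 20×60 + 15) × 24 + 16 = 29176.
Real time: 29176 / (24) = 3647/3 s.
Target frame: (3647/3) × (30000/1001) = 5210000/143 ≈ 36433.566 → 36434.

frame 36434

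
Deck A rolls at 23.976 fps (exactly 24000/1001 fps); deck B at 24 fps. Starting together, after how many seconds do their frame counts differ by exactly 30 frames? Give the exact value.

1251.25 seconds

The gap grows by |24 − 24000/1001| = 24/1001 frames per second.
Time for a 30-frame gap: 30 ÷ (24/1001) = 1251.25 s.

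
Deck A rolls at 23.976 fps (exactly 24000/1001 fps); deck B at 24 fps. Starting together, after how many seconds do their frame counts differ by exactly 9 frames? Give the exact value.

375.375 seconds

The gap grows by |24 − 24000/1001| = 24/1001 frames per second.
Time for a 9-frame gap: 9 ÷ (24/1001) = 375.375 s.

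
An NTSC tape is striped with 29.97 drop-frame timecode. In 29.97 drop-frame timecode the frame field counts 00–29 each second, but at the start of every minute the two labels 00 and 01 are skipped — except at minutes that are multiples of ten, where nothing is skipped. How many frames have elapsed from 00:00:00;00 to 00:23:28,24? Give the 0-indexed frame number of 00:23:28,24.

42222

As if non-drop at 30 labels/s: (0 × 3600 + 23 × 60 + 28) × 30 + 24 = 42264.
Minute boundaries passed: 23; those not divisible by 10: 23 − 2 = 21; dropped labels = 2 × 21 = 42.
Actual frame index = 42264 − 42 = 42222.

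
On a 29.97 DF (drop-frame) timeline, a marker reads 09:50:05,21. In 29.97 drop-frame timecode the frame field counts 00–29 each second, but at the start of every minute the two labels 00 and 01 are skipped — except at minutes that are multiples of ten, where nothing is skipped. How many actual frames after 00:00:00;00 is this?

1061109

Complete 10-minute blocks: 59, each 17982 frames → 1060938.
Remaining 0 whole minutes in the current block: 0 frames.
Within the current minute: 5 × 30 + 21 = 171. Total = 1060938 + 0 + 171 = 1061109.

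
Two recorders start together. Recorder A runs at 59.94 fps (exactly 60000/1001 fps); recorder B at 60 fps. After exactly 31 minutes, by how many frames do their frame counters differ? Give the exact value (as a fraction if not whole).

111600/1001 frames

31 min = 1860 s.
A emits 60000/1001 × 1860 = 111600000/1001 frames; B emits 60 × 1860 = 111600.
Difference = 111600/1001 frames (≈ 111.4885); B is ahead of A.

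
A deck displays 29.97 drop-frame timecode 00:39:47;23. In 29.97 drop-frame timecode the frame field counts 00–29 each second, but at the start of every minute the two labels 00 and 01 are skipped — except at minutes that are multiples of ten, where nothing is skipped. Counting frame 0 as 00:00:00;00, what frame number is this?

71561

As if non-drop at 30 labels/s: (0 × 3600 + 39 × 60 + 47) × 30 + 23 = 71633.
Minute boundaries passed: 39; those not divisible by 10: 39 − 3 = 36; dropped labels = 2 × 36 = 72.
Actual frame index = 71633 − 72 = 71561.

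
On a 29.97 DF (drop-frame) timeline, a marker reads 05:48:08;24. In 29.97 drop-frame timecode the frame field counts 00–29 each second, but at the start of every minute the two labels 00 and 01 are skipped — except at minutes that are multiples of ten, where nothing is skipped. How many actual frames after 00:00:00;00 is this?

Complete 10-minute blocks: 34, each 17982 frames → 611388.
Remaining 8 whole minutes in the current block: 1800 + 7 × 1798 = 14386 frames.
Within the current minute: 8 × 30 + 24 − 2 = 262 (labels ;00/;01 skipped at this minute). Total = 611388 + 14386 + 262 = 626036.

626036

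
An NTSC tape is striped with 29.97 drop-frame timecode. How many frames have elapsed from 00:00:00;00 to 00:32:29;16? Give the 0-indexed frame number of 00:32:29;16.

As if non-drop at 30 labels/s: (0 × 3600 + 32 × 60 + 29) × 30 + 16 = 58486.
Minute boundaries passed: 32; those not divisible by 10: 32 − 3 = 29; dropped labels = 2 × 29 = 58.
Actual frame index = 58486 − 58 = 58428.

58428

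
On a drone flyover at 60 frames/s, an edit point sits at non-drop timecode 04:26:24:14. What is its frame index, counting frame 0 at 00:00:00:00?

frame 959054

Total seconds to the label: (4 × 3600 + 26 × 60 + 24) = 15984.
Frame index = 15984 × 60 + 14 = 959054.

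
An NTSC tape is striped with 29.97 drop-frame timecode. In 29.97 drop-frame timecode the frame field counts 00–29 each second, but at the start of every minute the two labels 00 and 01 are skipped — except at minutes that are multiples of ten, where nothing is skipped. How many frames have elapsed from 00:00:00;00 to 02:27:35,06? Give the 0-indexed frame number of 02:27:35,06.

Complete 10-minute blocks: 14, each 17982 frames → 251748.
Remaining 7 whole minutes in the current block: 1800 + 6 × 1798 = 12588 frames.
Within the current minute: 35 × 30 + 6 − 2 = 1054 (labels ;00/;01 skipped at this minute). Total = 251748 + 12588 + 1054 = 265390.

265390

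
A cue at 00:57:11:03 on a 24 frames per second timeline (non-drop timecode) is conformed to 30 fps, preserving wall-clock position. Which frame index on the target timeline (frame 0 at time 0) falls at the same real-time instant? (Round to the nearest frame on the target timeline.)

Source frame index: (0×3600 + 57×60 + 11) × 24 + 3 = 82347.
Real time: 82347 / (24) = 27449/8 s.
Target frame: (27449/8) × (30) = 411735/4 ≈ 102933.750 → 102934.

frame 102934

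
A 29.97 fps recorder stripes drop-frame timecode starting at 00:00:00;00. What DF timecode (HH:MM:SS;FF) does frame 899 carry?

Ten DF minutes hold 17982 frames, so frame 899 lies in block 0 (frames 0–17981) with 899 frames into that block.
The block's first minute is 1800 frames and the rest 1798 each; 899 frames reaches minute 0, so 0 × 18 + 0 × 2 = 0 labels have been skipped so far.
Adding those back, label number 899 + 0 = 899 at 30 labels/s is 29 s + 29 f = 0 h 0 min 29 s frame 29, i.e. 00:00:29;29.

00:00:29;29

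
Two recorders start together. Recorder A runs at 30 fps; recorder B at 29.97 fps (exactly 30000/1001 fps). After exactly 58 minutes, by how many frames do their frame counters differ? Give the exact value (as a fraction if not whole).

58 min = 3480 s.
A emits 30 × 3480 = 104400 frames; B emits 30000/1001 × 3480 = 104400000/1001.
Difference = 104400/1001 frames (≈ 104.2957); B is behind A.

104400/1001 frames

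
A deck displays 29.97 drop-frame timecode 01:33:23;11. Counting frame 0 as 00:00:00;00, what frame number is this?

167933

As if non-drop at 30 labels/s: (1 × 3600 + 33 × 60 + 23) × 30 + 11 = 168101.
Minute boundaries passed: 93; those not divisible by 10: 93 − 9 = 84; dropped labels = 2 × 84 = 168.
Actual frame index = 168101 − 168 = 167933.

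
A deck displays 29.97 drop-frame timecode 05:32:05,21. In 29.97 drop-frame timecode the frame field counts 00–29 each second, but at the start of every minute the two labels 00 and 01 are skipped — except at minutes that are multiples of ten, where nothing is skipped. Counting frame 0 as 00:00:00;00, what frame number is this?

As if non-drop at 30 labels/s: (5 × 3600 + 32 × 60 + 5) × 30 + 21 = 597771.
Minute boundaries passed: 332; those not divisible by 10: 332 − 33 = 299; dropped labels = 2 × 299 = 598.
Actual frame index = 597771 − 598 = 597173.

597173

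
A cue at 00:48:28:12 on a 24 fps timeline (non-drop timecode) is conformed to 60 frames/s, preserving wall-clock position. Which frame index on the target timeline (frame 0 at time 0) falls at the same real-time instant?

frame 174510

Source frame index: (0×3600 + 48×60 + 28) × 24 + 12 = 69804.
Real time: 69804 / (24) = 5817/2 s.
Target frame: (5817/2) × (60) = 174510.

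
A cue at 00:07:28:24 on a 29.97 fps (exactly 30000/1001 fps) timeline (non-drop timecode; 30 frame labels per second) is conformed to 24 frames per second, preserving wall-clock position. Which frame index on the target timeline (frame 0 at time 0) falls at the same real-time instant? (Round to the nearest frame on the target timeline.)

frame 10782

Source frame index: (0×3600 + 7×60 + 28) × 30 + 24 = 13464.
Real time: 13464 / (30000/1001) = 561561/1250 s.
Target frame: (561561/1250) × (24) = 6738732/625 ≈ 10781.971 → 10782.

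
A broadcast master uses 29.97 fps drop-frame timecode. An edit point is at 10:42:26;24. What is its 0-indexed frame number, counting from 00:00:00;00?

Complete 10-minute blocks: 64, each 17982 frames → 1150848.
Remaining 2 whole minutes in the current block: 1800 + 1 × 1798 = 3598 frames.
Within the current minute: 26 × 30 + 24 − 2 = 802 (labels ;00/;01 skipped at this minute). Total = 1150848 + 3598 + 802 = 1155248.

1155248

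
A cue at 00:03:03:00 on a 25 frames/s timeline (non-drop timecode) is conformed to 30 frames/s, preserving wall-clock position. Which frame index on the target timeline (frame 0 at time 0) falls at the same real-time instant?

Source frame index: (0×3600 + 3×60 + 3) × 25 + 0 = 4575.
Real time: 4575 / (25) = 183 s.
Target frame: (183) × (30) = 5490.

frame 5490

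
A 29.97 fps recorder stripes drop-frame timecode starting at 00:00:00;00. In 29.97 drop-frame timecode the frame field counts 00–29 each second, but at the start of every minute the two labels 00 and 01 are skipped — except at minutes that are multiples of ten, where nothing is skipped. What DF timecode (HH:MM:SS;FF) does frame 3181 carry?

00:01:46;03

Each 10-minute DF block holds 10 × 60 × 30 − 9 × 2 = 17982 frames. 3181 ÷ 17982 → 0 full blocks, remainder 3181.
Within the partial block the first minute is 1800 frames and each further minute 1798, so 1 further minute boundary passed. Total skipped labels = 18 × 0 + 2 × 1 = 2.
Non-drop label index = 3181 + 2 = 3183; at 30 labels/s that is 00:01:46:03, i.e. DF 00:01:46;03.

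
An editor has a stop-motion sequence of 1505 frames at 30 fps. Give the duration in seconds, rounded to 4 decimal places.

50.1667 seconds

Running time = 1505 × 1/30 = 301/6 s ≈ 50.1667 s.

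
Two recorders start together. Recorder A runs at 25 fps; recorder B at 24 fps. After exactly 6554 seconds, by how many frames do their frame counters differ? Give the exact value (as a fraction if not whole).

A emits 25 × 6554 = 163850 frames; B emits 24 × 6554 = 157296.
Difference = 6554 frames; B is behind A.

6554 frames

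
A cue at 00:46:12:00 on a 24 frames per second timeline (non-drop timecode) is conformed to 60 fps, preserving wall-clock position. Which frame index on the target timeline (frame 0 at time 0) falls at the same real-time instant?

frame 166320

Source frame index: (0×3600 + 46×60 + 12) × 24 + 0 = 66528.
Real time: 66528 / (24) = 2772 s.
Target frame: (2772) × (60) = 166320.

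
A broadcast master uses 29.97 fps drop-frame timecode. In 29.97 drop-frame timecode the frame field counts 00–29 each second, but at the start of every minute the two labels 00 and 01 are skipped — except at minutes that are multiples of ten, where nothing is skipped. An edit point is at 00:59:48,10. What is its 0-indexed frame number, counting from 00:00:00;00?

107542

As if non-drop at 30 labels/s: (0 × 3600 + 59 × 60 + 48) × 30 + 10 = 107650.
Minute boundaries passed: 59; those not divisible by 10: 59 − 5 = 54; dropped labels = 2 × 54 = 108.
Actual frame index = 107650 − 108 = 107542.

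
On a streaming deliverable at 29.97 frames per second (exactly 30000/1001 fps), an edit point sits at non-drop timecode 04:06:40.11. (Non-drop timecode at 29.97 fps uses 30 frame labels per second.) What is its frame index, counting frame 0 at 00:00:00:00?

444011

Total seconds to the label: (4 × 3600 + 6 × 60 + 40) = 14800.
Frame index = 14800 × 30 + 11 = 444011.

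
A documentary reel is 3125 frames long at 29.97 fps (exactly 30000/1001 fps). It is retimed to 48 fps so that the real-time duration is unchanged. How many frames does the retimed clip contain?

Target frames = source frames × (target rate / source rate) = 3125 × (48)/(30000/1001) = 3125 × 1001/625 = 5005.

5005 frames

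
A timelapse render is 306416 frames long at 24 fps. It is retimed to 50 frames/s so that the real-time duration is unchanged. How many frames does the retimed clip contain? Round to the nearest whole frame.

Frames at target rate = 306416 × (50) / (24) = 1915100/3 ≈ 638366.667.
Nearest whole frame: 638367.

638367 frames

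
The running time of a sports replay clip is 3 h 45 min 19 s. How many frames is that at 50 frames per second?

675950 frames

3 h 45 min 19 s = 13519 s.
Frames = 13519 × 50 = 675950.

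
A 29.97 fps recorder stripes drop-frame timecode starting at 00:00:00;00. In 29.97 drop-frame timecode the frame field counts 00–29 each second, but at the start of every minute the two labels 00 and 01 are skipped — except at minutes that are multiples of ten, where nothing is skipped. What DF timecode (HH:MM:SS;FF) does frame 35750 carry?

Each 10-minute DF block holds 10 × 60 × 30 − 9 × 2 = 17982 frames. 35750 ÷ 17982 → 1 full block, remainder 17768.
Within the partial block the first minute is 1800 frames and each further minute 1798, so 9 further minute boundaries passed. Total skipped labels = 18 × 1 + 2 × 9 = 36.
Non-drop label index = 35750 + 36 = 35786; at 30 labels/s that is 00:19:52:26, i.e. DF 00:19:52;26.

00:19:52;26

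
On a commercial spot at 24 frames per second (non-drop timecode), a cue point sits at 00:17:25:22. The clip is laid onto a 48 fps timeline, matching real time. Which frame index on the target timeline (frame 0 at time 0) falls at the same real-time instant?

frame 50204

Source frame index: (0×3600 + 17×60 + 25) × 24 + 22 = 25102.
Real time: 25102 / (24) = 12551/12 s.
Target frame: (12551/12) × (48) = 50204.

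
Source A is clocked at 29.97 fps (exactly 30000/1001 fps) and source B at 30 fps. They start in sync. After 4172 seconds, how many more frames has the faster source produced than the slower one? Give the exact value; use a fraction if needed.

A emits 30000/1001 × 4172 = 17880000/143 frames; B emits 30 × 4172 = 125160.
Difference = 17880/143 frames (≈ 125.0350); B is ahead of A.

17880/143 frames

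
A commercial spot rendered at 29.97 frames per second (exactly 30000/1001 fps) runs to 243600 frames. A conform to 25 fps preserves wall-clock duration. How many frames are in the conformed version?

Target frames = source frames × (target rate / source rate) = 243600 × (25)/(30000/1001) = 243600 × 1001/1200 = 203203.

203203 frames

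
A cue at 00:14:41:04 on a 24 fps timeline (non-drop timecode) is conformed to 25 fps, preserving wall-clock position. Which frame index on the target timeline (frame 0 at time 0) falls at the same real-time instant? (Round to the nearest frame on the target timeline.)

Source frame index: (0×3600 + 14×60 + 41) × 24 + 4 = 21148.
Real time: 21148 / (24) = 5287/6 s.
Target frame: (5287/6) × (25) = 132175/6 ≈ 22029.167 → 22029.

frame 22029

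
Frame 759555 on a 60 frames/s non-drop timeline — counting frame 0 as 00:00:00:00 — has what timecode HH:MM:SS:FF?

759555 ÷ 60 = 12659 full seconds, remainder 15 frames.
12659 s = 3 h 30 min 59 s.
Timecode: 03:30:59:15.

03:30:59:15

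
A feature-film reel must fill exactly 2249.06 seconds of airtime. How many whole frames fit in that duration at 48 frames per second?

Frames = 2249.06 × 48 = 2698872/25 ≈ 107954.8800.
Complete frames: 107954.

107954 frames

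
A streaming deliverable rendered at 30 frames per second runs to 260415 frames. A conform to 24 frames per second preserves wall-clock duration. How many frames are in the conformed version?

208332 frames

Target frames = source frames × (target rate / source rate) = 260415 × (24)/(30) = 260415 × 4/5 = 208332.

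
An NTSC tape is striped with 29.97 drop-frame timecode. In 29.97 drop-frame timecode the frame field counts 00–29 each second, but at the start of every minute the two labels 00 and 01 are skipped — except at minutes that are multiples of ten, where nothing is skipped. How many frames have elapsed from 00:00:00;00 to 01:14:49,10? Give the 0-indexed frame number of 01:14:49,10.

134546

As if non-drop at 30 labels/s: (1 × 3600 + 14 × 60 + 49) × 30 + 10 = 134680.
Minute boundaries passed: 74; those not divisible by 10: 74 − 7 = 67; dropped labels = 2 × 67 = 134.
Actual frame index = 134680 − 134 = 134546.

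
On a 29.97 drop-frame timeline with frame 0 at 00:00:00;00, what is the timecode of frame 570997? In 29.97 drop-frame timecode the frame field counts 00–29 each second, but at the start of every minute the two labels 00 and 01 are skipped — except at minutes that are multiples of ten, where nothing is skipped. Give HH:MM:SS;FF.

05:17:32;09

Ten DF minutes hold 17982 frames, so frame 570997 lies in block 31 (frames 557442–575423) with 13555 frames into that block.
The block's first minute is 1800 frames and the rest 1798 each; 13555 frames reaches minute 7, so 31 × 18 + 7 × 2 = 572 labels have been skipped so far.
Adding those back, label number 570997 + 572 = 571569 at 30 labels/s is 19052 s + 9 f = 5 h 17 min 32 s frame 9, i.e. 05:17:32;09.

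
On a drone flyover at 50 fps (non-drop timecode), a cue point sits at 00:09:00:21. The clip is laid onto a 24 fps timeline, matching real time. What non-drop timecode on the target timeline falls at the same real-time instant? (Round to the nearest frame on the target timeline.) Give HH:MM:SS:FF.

Source frame index: (0×3600 + 9×60 + 0) × 50 + 21 = 27021.
Real time: 27021 / (50) = 27021/50 s.
Target frame: (27021/50) × (24) = 324252/25 ≈ 12970.080 → 12970.
At 24 labels/s: frame 12970 → 00:09:00:10.

00:09:00:10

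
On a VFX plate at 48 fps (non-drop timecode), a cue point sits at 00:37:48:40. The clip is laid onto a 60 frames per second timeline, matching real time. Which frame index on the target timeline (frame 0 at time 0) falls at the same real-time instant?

Source frame index: (0×3600 + 37×60 + 48) × 48 + 40 = 108904.
Real time: 108904 / (48) = 13613/6 s.
Target frame: (13613/6) × (60) = 136130.

frame 136130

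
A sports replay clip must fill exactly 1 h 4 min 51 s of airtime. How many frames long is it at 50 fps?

1 h 4 min 51 s = 3891 s.
Frames = 3891 × 50 = 194550.

194550 frames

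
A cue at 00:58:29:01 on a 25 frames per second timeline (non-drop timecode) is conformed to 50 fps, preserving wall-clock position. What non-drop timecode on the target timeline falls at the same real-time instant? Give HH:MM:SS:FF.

00:58:29:02

Source frame index: (0×3600 + 58×60 + 29) × 25 + 1 = 87726.
Real time: 87726 / (25) = 87726/25 s.
Target frame: (87726/25) × (50) = 175452.
At 50 labels/s: frame 175452 → 00:58:29:02.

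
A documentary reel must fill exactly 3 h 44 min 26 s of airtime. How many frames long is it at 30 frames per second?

3 h 44 min 26 s = 13466 s.
Frames = 13466 × 30 = 403980.

403980 frames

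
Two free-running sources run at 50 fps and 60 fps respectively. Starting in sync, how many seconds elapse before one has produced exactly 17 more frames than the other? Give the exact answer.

The gap grows by |60 − 50| = 10 frames per second.
Time for a 17-frame gap: 17 ÷ (10) = 1.7 s.

1.7 seconds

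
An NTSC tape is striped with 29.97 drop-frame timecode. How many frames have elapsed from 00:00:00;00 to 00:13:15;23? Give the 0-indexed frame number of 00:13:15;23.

23849

As if non-drop at 30 labels/s: (0 × 3600 + 13 × 60 + 15) × 30 + 23 = 23873.
Minute boundaries passed: 13; those not divisible by 10: 13 − 1 = 12; dropped labels = 2 × 12 = 24.
Actual frame index = 23873 − 24 = 23849.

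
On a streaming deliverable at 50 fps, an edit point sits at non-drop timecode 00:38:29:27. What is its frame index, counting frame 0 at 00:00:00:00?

115477

Total seconds to the label: (0 × 3600 + 38 × 60 + 29) = 2309.
Frame index = 2309 × 50 + 27 = 115477.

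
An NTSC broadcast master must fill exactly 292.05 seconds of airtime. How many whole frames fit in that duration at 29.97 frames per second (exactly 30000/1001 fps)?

Frames = 292.05 × 30000/1001 = 796500/91 ≈ 8752.7473.
Complete frames: 8752.

8752 frames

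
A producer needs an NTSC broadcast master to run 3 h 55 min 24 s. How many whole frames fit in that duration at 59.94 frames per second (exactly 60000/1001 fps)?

846593 frames

3 h 55 min 24 s = 14124 s.
Frames = 14124 × 60000/1001 = 77040000/91 ≈ 846593.4066.
Complete frames: 846593.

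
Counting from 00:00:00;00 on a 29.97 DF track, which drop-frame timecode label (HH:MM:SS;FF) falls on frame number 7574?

00:04:12;22

Each 10-minute DF block holds 10 × 60 × 30 − 9 × 2 = 17982 frames. 7574 ÷ 17982 → 0 full blocks, remainder 7574.
Within the partial block the first minute is 1800 frames and each further minute 1798, so 4 further minute boundaries passed. Total skipped labels = 18 × 0 + 2 × 4 = 8.
Non-drop label index = 7574 + 8 = 7582; at 30 labels/s that is 00:04:12:22, i.e. DF 00:04:12;22.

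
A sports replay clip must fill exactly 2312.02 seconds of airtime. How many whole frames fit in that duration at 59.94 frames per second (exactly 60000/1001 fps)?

Frames = 2312.02 × 60000/1001 = 138721200/1001 ≈ 138582.6174.
Complete frames: 138582.

138582 frames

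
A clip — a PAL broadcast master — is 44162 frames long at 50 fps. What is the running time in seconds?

Running time = 44162 / (50) = 883.24 s.

883.24 seconds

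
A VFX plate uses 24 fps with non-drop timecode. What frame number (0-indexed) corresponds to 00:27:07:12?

39060

Total seconds to the label: (0 × 3600 + 27 × 60 + 7) = 1627.
Frame index = 1627 × 24 + 12 = 39060.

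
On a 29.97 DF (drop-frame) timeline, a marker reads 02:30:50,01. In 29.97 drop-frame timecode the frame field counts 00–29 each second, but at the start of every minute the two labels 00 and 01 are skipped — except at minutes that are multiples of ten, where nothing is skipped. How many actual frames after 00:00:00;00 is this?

271231

As if non-drop at 30 labels/s: (2 × 3600 + 30 × 60 + 50) × 30 + 1 = 271501.
Minute boundaries passed: 150; those not divisible by 10: 150 − 15 = 135; dropped labels = 2 × 135 = 270.
Actual frame index = 271501 − 270 = 271231.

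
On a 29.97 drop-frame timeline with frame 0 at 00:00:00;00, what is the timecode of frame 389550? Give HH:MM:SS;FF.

Ten DF minutes hold 17982 frames, so frame 389550 lies in block 21 (frames 377622–395603) with 11928 frames into that block.
The block's first minute is 1800 frames and the rest 1798 each; 11928 frames reaches minute 6, so 21 × 18 + 6 × 2 = 390 labels have been skipped so far.
Adding those back, label number 389550 + 390 = 389940 at 30 labels/s is 12998 s + 0 f = 3 h 36 min 38 s frame 0, i.e. 03:36:38;00.

03:36:38;00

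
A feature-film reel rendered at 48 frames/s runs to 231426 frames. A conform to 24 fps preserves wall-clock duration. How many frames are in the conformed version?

115713 frames

Frames at target rate = 231426 × (24) / (48) = 115713.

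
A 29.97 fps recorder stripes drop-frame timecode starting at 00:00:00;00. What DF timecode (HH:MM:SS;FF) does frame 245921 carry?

Each 10-minute DF block holds 10 × 60 × 30 − 9 × 2 = 17982 frames. 245921 ÷ 17982 → 13 full blocks, remainder 12155.
Within the partial block the first minute is 1800 frames and each further minute 1798, so 6 further minute boundaries passed. Total skipped labels = 18 × 13 + 2 × 6 = 246.
Non-drop label index = 245921 + 246 = 246167; at 30 labels/s that is 02:16:45:17, i.e. DF 02:16:45;17.

02:16:45;17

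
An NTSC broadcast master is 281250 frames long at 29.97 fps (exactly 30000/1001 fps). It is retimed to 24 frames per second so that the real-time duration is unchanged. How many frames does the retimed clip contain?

225225 frames

Target frames = source frames × (target rate / source rate) = 281250 × (24)/(30000/1001) = 281250 × 1001/1250 = 225225.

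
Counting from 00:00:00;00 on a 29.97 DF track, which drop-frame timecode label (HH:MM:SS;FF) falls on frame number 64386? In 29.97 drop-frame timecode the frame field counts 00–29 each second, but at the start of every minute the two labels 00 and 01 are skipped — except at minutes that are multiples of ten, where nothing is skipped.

Each 10-minute DF block holds 10 × 60 × 30 − 9 × 2 = 17982 frames. 64386 ÷ 17982 → 3 full blocks, remainder 10440.
Within the partial block the first minute is 1800 frames and each further minute 1798, so 5 further minute boundaries passed. Total skipped labels = 18 × 3 + 2 × 5 = 64.
Non-drop label index = 64386 + 64 = 64450; at 30 labels/s that is 00:35:48:10, i.e. DF 00:35:48;10.

00:35:48;10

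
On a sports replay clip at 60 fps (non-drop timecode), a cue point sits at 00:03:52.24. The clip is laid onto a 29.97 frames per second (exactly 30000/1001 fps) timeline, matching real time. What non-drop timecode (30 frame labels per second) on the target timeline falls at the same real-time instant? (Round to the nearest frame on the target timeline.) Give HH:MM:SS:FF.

Source frame index: (0×3600 + 3×60 + 52) × 60 + 24 = 13944.
Real time: 13944 / (60) = 1162/5 s.
Target frame: (1162/5) × (30000/1001) = 996000/143 ≈ 6965.035 → 6965.
At 30 labels/s: frame 6965 → 00:03:52:05.

00:03:52:05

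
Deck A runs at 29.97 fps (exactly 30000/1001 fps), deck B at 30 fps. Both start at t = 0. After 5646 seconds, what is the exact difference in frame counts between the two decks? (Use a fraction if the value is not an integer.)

A emits 30000/1001 × 5646 = 169380000/1001 frames; B emits 30 × 5646 = 169380.
Difference = 169380/1001 frames (≈ 169.2108); B is ahead of A.

169380/1001 frames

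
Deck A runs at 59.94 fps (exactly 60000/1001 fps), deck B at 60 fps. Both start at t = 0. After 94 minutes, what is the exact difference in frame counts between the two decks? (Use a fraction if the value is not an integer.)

94 min = 5640 s.
A emits 60000/1001 × 5640 = 338400000/1001 frames; B emits 60 × 5640 = 338400.
Difference = 338400/1001 frames (≈ 338.0619); B is ahead of A.

338400/1001 frames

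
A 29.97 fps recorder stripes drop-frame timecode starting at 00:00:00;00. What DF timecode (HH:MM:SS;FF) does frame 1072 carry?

00:00:35;22

Each 10-minute DF block holds 10 × 60 × 30 − 9 × 2 = 17982 frames. 1072 ÷ 17982 → 0 full blocks, remainder 1072.
Within the partial block the first minute is 1800 frames and each further minute 1798, so 0 further minute boundaries passed. Total skipped labels = 18 × 0 + 2 × 0 = 0.
Non-drop label index = 1072 + 0 = 1072; at 30 labels/s that is 00:00:35:22, i.e. DF 00:00:35;22.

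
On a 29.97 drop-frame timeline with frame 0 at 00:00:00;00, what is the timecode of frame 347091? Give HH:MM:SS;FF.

03:13:01;09

Ten DF minutes hold 17982 frames, so frame 347091 lies in block 19 (frames 341658–359639) with 5433 frames into that block.
The block's first minute is 1800 frames and the rest 1798 each; 5433 frames reaches minute 3, so 19 × 18 + 3 × 2 = 348 labels have been skipped so far.
Adding those back, label number 347091 + 348 = 347439 at 30 labels/s is 11581 s + 9 f = 3 h 13 min 1 s frame 9, i.e. 03:13:01;09.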